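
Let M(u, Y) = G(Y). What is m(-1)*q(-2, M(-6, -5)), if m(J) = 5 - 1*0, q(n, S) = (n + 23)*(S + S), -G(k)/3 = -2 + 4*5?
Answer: -11340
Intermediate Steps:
G(k) = -54 (G(k) = -3*(-2 + 4*5) = -3*(-2 + 20) = -3*18 = -54)
M(u, Y) = -54
q(n, S) = 2*S*(23 + n) (q(n, S) = (23 + n)*(2*S) = 2*S*(23 + n))
m(J) = 5 (m(J) = 5 + 0 = 5)
m(-1)*q(-2, M(-6, -5)) = 5*(2*(-54)*(23 - 2)) = 5*(2*(-54)*21) = 5*(-2268) = -11340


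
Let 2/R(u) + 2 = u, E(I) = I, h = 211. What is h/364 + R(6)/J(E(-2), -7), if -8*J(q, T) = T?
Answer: 419/364 ≈ 1.1511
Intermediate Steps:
J(q, T) = -T/8
R(u) = 2/(-2 + u)
h/364 + R(6)/J(E(-2), -7) = 211/364 + (2/(-2 + 6))/((-1/8*(-7))) = 211*(1/364) + (2/4)/(7/8) = 211/364 + (2*(1/4))*(8/7) = 211/364 + (1/2)*(8/7) = 211/364 + 4/7 = 419/364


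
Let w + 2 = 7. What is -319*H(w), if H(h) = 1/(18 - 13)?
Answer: -319/5 ≈ -63.800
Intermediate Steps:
w = 5 (w = -2 + 7 = 5)
H(h) = 1/5
-319*H(w) = -319*1/5 = -319/5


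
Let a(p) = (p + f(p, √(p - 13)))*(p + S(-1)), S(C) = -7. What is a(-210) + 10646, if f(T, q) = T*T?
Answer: -9513484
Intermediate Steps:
f(T, q) = T²
a(p) = (-7 + p)*(p + p²) (a(p) = (p + p²)*(p - 7) = (p + p²)*(-7 + p) = (-7 + p)*(p + p²))
a(-210) + 10646 = -210*(-7 + (-210)² - 6*(-210)) + 10646 = -210*(-7 + 44100 + 1260) + 10646 = -210*45353 + 10646 = -9524130 + 10646 = -9513484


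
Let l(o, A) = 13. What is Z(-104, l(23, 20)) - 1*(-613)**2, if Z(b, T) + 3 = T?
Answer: -375759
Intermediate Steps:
Z(b, T) = -3 + T
Z(-104, l(23, 20)) - 1*(-613)**2 = (-3 + 13) - 1*(-613)**2 = 10 - 1*375769 = 10 - 375769 = -375759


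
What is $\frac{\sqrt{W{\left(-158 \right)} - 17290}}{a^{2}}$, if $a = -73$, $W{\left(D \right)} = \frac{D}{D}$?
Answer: $\frac{3 i \sqrt{1921}}{5329} \approx 0.024674 i$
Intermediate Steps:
$W{\left(D \right)} = 1$
$\frac{\sqrt{W{\left(-158 \right)} - 17290}}{a^{2}} = \frac{\sqrt{1 - 17290}}{\left(-73\right)^{2}} = \frac{\sqrt{-17289}}{5329} = 3 i \sqrt{1921} \cdot \frac{1}{5329} = \frac{3 i \sqrt{1921}}{5329}$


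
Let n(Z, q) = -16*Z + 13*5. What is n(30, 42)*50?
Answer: -20750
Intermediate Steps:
n(Z, q) = 65 - 16*Z (n(Z, q) = -16*Z + 65 = 65 - 16*Z)
n(30, 42)*50 = (65 - 16*30)*50 = (65 - 480)*50 = -415*50 = -20750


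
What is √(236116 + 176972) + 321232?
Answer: 321232 + 4*√25818 ≈ 3.2187e+5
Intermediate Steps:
√(236116 + 176972) + 321232 = √413088 + 321232 = 4*√25818 + 321232 = 321232 + 4*√25818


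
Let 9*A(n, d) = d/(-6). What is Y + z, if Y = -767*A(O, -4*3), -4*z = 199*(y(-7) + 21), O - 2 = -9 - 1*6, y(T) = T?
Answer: -15605/18 ≈ -866.94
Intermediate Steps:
O = -13 (O = 2 + (-9 - 1*6) = 2 + (-9 - 6) = 2 - 15 = -13)
A(n, d) = -d/54 (A(n, d) = (d/(-6))/9 = (d*(-1/6))/9 = (-d/6)/9 = -d/54)
z = -1393/2 (z = -199*(-7 + 21)/4 = -199*14/4 = -1/4*2786 = -1393/2 ≈ -696.50)
Y = -1534/9 (Y = -(-767)*(-4*3)/54 = -(-767)*(-12)/54 = -767*2/9 = -1534/9 ≈ -170.44)
Y + z = -1534/9 - 1393/2 = -15605/18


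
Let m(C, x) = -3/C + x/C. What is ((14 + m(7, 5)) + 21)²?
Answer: 61009/49 ≈ 1245.1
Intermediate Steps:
((14 + m(7, 5)) + 21)² = ((14 + (-3 + 5)/7) + 21)² = ((14 + (⅐)*2) + 21)² = ((14 + 2/7) + 21)² = (100/7 + 21)² = (247/7)² = 61009/49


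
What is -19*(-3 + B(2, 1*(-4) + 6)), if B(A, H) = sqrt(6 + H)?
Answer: 57 - 38*sqrt(2) ≈ 3.2599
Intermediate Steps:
-19*(-3 + B(2, 1*(-4) + 6)) = -19*(-3 + sqrt(6 + (1*(-4) + 6))) = -19*(-3 + sqrt(6 + (-4 + 6))) = -19*(-3 + sqrt(6 + 2)) = -19*(-3 + sqrt(8)) = -19*(-3 + 2*sqrt(2)) = 57 - 38*sqrt(2)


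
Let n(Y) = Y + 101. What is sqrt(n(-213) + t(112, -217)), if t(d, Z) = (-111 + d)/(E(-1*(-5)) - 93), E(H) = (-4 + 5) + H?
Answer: I*sqrt(847815)/87 ≈ 10.584*I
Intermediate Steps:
n(Y) = 101 + Y
E(H) = 1 + H
t(d, Z) = 37/29 - d/87 (t(d, Z) = (-111 + d)/((1 - 1*(-5)) - 93) = (-111 + d)/((1 + 5) - 93) = (-111 + d)/(6 - 93) = (-111 + d)/(-87) = (-111 + d)*(-1/87) = 37/29 - d/87)
sqrt(n(-213) + t(112, -217)) = sqrt((101 - 213) + (37/29 - 1/87*112)) = sqrt(-112 + (37/29 - 112/87)) = sqrt(-112 - 1/87) = sqrt(-9745/87) = I*sqrt(847815)/87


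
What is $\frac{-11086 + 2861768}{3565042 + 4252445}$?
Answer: $\frac{2850682}{7817487} \approx 0.36465$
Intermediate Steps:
$\frac{-11086 + 2861768}{3565042 + 4252445} = \frac{2850682}{7817487}$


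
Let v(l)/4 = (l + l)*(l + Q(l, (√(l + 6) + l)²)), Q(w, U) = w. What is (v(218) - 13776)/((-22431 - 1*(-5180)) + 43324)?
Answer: 746608/26073 ≈ 28.635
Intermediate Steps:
v(l) = 16*l² (v(l) = 4*((l + l)*(l + l)) = 4*((2*l)*(2*l)) = 4*(4*l²) = 16*l²)
(v(218) - 13776)/((-22431 - 1*(-5180)) + 43324) = (16*218² - 13776)/((-22431 - 1*(-5180)) + 43324) = (16*47524 - 13776)/((-22431 + 5180) + 43324) = (760384 - 13776)/(-17251 + 43324) = 746608/26073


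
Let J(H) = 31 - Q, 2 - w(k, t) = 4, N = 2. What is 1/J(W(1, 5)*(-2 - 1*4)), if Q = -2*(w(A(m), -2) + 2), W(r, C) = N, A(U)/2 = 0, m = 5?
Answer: 1/31 ≈ 0.032258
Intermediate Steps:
A(U) = 0 (A(U) = 2*0 = 0)
w(k, t) = -2 (w(k, t) = 2 - 1*4 = 2 - 4 = -2)
W(r, C) = 2
Q = 0 (Q = -2*(-2 + 2) = -2*0 = 0)
J(H) = 31 (J(H) = 31 - 1*0 = 31 + 0 = 31)
1/J(W(1, 5)*(-2 - 1*4)) = 1/31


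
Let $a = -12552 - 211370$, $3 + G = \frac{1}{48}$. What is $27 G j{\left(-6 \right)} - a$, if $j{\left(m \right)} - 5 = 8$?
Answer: $\frac{3566021}{16} \approx 2.2288 \cdot 10^{5}$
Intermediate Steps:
$j{\left(m \right)} = 13$ ($j{\left(m \right)} = 5 + 8 = 13$)
$G = - \frac{143}{48}$ ($G = -3 + \frac{1}{48} = - \frac{143}{48} \approx -2.9792$)
$a = -223922$ ($a = -12552 - 211370 = -223922$)
$27 G j{\left(-6 \right)} - a = 27 \left(- \frac{143}{48}\right) 13 - -223922 = \left(- \frac{1287}{16}\right) 13 + 223922 = - \frac{16731}{16} + 223922 = \frac{3566021}{16}$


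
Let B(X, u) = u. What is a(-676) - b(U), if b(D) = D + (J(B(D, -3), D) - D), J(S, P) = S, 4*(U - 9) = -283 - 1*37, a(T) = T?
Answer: -673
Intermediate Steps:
U = -71 (U = 9 + (-283 - 1*37)/4 = 9 + (-283 - 37)/4 = 9 + (1/4)*(-320) = 9 - 80 = -71)
b(D) = -3 (b(D) = D + (-3 - D) = -3)
a(-676) - b(U) = -676 - 1*(-3) = -676 + 3 = -673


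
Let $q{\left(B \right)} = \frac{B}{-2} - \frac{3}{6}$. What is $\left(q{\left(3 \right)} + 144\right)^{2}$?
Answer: $20164$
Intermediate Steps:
$q{\left(B \right)} = - \frac{1}{2} - \frac{B}{2}$ ($q{\left(B \right)} = B \left(- \frac{1}{2}\right) - \frac{1}{2} = - \frac{B}{2} - \frac{1}{2} = - \frac{1}{2} - \frac{B}{2}$)
$\left(q{\left(3 \right)} + 144\right)^{2} = \left(\left(- \frac{1}{2} - \frac{3}{2}\right) + 144\right)^{2} = \left(-2 + 144\right)^{2} = 142^{2} = 20164$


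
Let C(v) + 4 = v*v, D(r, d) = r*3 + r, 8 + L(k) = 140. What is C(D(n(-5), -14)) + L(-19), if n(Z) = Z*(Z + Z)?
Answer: 40128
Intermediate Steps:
L(k) = 132 (L(k) = -8 + 140 = 132)
n(Z) = 2*Z**2 (n(Z) = Z*(2*Z) = 2*Z**2)
D(r, d) = 4*r (D(r, d) = 3*r + r = 4*r)
C(v) = -4 + v**2 (C(v) = -4 + v*v = -4 + v**2)
C(D(n(-5), -14)) + L(-19) = (-4 + (4*(2*(-5)**2))**2) + 132 = (-4 + (4*(2*25))**2) + 132 = (-4 + (4*50)**2) + 132 = (-4 + 200**2) + 132 = (-4 + 40000) + 132 = 39996 + 132 = 40128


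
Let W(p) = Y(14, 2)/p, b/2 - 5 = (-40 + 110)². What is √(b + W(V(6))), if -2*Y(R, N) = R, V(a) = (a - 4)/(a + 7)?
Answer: √39058/2 ≈ 98.815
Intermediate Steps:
b = 9810 (b = 10 + 2*(-40 + 110)² = 10 + 2*70² = 10 + 2*4900 = 10 + 9800 = 9810)
V(a) = (-4 + a)/(7 + a)
Y(R, N) = -R/2
W(p) = -7/p (W(p) = (-½*14)/p = -7/p)
√(b + W(V(6))) = √(9810 - 7*(7 + 6)/(-4 + 6)) = √(9810 - 7/(2/13)) = √(9810 - 7/((1/13)*2)) = √(9810 - 7/2/13) = √(9810 - 7*13/2) = √(9810 - 91/2) = √(19529/2) = √39058/2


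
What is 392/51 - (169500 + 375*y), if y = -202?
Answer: -4780858/51 ≈ -93742.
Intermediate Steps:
392/51 - (169500 + 375*y) = 392/51 - 375/(1/(-202 + 452)) = 392*(1/51) - 375/(1/250) = 392/51 - 375/1/250 = 392/51 - 375*250 = 392/51 - 93750 = -4780858/51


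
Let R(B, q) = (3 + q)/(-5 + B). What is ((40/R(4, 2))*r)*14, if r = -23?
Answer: 2576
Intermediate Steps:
R(B, q) = (3 + q)/(-5 + B)
((40/R(4, 2))*r)*14 = ((40/(((3 + 2)/(-5 + 4))))*(-23))*14 = ((40/((5/(-1))))*(-23))*14 = ((40/((-1*5)))*(-23))*14 = ((40/(-5))*(-23))*14 = ((40*(-⅕))*(-23))*14 = -8*(-23)*14 = 184*14 = 2576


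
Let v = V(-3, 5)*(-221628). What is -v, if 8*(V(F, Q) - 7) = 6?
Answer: 1717617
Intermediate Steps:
V(F, Q) = 31/4 (V(F, Q) = 7 + (1/8)*6 = 7 + 3/4 = 31/4)
v = -1717617 (v = (31/4)*(-221628) = -1717617)
-v = -1*(-1717617) = 1717617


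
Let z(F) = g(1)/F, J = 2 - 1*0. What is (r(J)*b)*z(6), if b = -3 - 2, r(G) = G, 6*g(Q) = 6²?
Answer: -10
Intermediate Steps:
J = 2 (J = 2 + 0 = 2)
g(Q) = 6 (g(Q) = (⅙)*6² = (⅙)*36 = 6)
b = -5
z(F) = 6/F
(r(J)*b)*z(6) = (2*(-5))*(6/6) = -60/6 = -10*1 = -10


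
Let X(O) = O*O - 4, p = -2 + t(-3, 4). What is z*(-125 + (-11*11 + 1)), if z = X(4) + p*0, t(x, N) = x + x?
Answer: -2940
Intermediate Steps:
t(x, N) = 2*x
p = -8 (p = -2 + 2*(-3) = -2 - 6 = -8)
X(O) = -4 + O² (X(O) = O² - 4 = -4 + O²)
z = 12 (z = (-4 + 4²) - 8*0 = (-4 + 16) + 0 = 12 + 0 = 12)
z*(-125 + (-11*11 + 1)) = 12*(-125 + (-11*11 + 1)) = 12*(-125 + (-121 + 1)) = 12*(-125 - 120) = 12*(-245) = -2940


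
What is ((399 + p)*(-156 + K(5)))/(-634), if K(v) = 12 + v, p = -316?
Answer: 11537/634 ≈ 18.197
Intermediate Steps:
((399 + p)*(-156 + K(5)))/(-634) = ((399 - 316)*(-156 + (12 + 5)))/(-634) = (83*(-156 + 17))*(-1/634) = (83*(-139))*(-1/634) = -11537*(-1/634) = 11537/634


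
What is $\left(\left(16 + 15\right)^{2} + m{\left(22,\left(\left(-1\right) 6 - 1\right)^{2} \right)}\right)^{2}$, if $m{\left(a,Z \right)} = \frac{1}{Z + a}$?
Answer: $\frac{4655605824}{5041} \approx 9.2355 \cdot 10^{5}$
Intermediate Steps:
$\left(\left(16 + 15\right)^{2} + m{\left(22,\left(\left(-1\right) 6 - 1\right)^{2} \right)}\right)^{2} = \left(\left(16 + 15\right)^{2} + \frac{1}{\left(\left(-1\right) 6 - 1\right)^{2} + 22}\right)^{2} = \left(31^{2} + \frac{1}{\left(-6 - 1\right)^{2} + 22}\right)^{2} = \left(961 + \frac{1}{\left(-7\right)^{2} + 22}\right)^{2} = \left(961 + \frac{1}{49 + 22}\right)^{2} = \left(961 + \frac{1}{71}\right)^{2} = \left(\frac{68232}{71}\right)^{2} = \frac{4655605824}{5041}$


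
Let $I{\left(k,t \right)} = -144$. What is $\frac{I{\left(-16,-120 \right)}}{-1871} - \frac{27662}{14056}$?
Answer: $- \frac{24865769}{13149388} \approx -1.891$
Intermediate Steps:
$\frac{I{\left(-16,-120 \right)}}{-1871} - \frac{27662}{14056} = - \frac{144}{-1871} - \frac{27662}{14056} = \left(-144\right) \left(- \frac{1}{1871}\right) - \frac{13831}{7028} = \frac{144}{1871} - \frac{13831}{7028} = - \frac{24865769}{13149388}$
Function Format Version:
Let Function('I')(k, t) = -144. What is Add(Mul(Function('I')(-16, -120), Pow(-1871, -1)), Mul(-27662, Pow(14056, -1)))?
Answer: Rational(-24865769, 13149388) ≈ -1.8910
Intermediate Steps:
Add(Mul(Function('I')(-16, -120), Pow(-1871, -1)), Mul(-27662, Pow(14056, -1))) = Add(Mul(-144, Pow(-1871, -1)), Mul(-27662, Pow(14056, -1))) = Add(Mul(-144, Rational(-1, 1871)), Mul(-27662, Rational(1, 14056))) = Add(Rational(144, 1871), Rational(-13831, 7028)) = Rational(-24865769, 13149388)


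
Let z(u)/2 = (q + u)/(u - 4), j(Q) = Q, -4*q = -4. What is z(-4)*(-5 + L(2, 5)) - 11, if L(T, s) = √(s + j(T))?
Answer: -59/4 + 3*√7/4 ≈ -12.766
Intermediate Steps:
q = 1 (q = -¼*(-4) = 1)
L(T, s) = √(T + s) (L(T, s) = √(s + T) = √(T + s))
z(u) = 2*(1 + u)/(-4 + u) (z(u) = 2*((1 + u)/(u - 4)) = 2*((1 + u)/(-4 + u)) = 2*(1 + u)/(-4 + u))
z(-4)*(-5 + L(2, 5)) - 11 = (2*(1 - 4)/(-4 - 4))*(-5 + √(2 + 5)) - 11 = (2*(-3)/(-8))*(-5 + √7) - 11 = (2*(-⅛)*(-3))*(-5 + √7) - 11 = 3*(-5 + √7)/4 - 11 = (-15/4 + 3*√7/4) - 11 = -59/4 + 3*√7/4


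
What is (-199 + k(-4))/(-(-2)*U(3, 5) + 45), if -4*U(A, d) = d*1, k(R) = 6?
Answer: -386/85 ≈ -4.5412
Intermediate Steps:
U(A, d) = -d/4
(-199 + k(-4))/(-(-2)*U(3, 5) + 45) = (-199 + 6)/(-(-2)*(-1/4*5) + 45) = -193/(-(-2)*(-5)/4 + 45) = -193/(-2*5/4 + 45) = -193/(-5/2 + 45) = -193/(85/2) = (2/85)*(-193) = -386/85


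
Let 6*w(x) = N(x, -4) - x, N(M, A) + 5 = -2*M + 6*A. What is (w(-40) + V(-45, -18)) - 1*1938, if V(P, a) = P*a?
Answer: -6677/6 ≈ -1112.8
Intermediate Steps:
N(M, A) = -5 - 2*M + 6*A (N(M, A) = -5 + (-2*M + 6*A) = -5 - 2*M + 6*A)
w(x) = -29/6 - x/2 (w(x) = ((-5 - 2*x + 6*(-4)) - x)/6 = ((-5 - 2*x - 24) - x)/6 = ((-29 - 2*x) - x)/6 = (-29 - 3*x)/6 = -29/6 - x/2)
(w(-40) + V(-45, -18)) - 1*1938 = ((-29/6 - 1/2*(-40)) - 45*(-18)) - 1*1938 = ((-29/6 + 20) + 810) - 1938 = (91/6 + 810) - 1938 = 4951/6 - 1938 = -6677/6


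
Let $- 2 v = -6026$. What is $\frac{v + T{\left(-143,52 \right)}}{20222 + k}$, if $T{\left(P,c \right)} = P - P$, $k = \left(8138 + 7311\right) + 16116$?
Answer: $\frac{3013}{51787} \approx 0.058181$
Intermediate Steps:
$k = 31565$ ($k = 15449 + 16116 = 31565$)
$T{\left(P,c \right)} = 0$
$v = 3013$ ($v = \left(- \frac{1}{2}\right) \left(-6026\right) = 3013$)
$\frac{v + T{\left(-143,52 \right)}}{20222 + k} = \frac{3013 + 0}{20222 + 31565} = \frac{3013}{51787}$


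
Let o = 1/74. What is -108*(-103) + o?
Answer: 823177/74 ≈ 11124.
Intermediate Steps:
o = 1/74 ≈ 0.013514
-108*(-103) + o = -108*(-103) + 1/74 = 11124 + 1/74 = 823177/74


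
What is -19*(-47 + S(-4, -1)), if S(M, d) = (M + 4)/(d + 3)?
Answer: 893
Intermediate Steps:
S(M, d) = (4 + M)/(3 + d)
-19*(-47 + S(-4, -1)) = -19*(-47 + (4 - 4)/(3 - 1)) = -19*(-47 + 0/2) = -19*(-47 + (1/2)*0) = -19*(-47 + 0) = -19*(-47) = 893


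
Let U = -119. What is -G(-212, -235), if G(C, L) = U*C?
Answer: -25228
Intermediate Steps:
G(C, L) = -119*C
-G(-212, -235) = -(-119)*(-212) = -1*25228 = -25228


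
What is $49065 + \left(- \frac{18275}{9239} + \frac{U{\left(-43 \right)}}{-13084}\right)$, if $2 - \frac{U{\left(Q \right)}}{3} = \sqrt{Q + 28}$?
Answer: $\frac{2965444479203}{60441538} + \frac{3 i \sqrt{15}}{13084} \approx 49063.0 + 0.00088803 i$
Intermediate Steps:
$U{\left(Q \right)} = 6 - 3 \sqrt{28 + Q}$ ($U{\left(Q \right)} = 6 - 3 \sqrt{Q + 28} = 6 - 3 \sqrt{28 + Q}$)
$49065 + \left(- \frac{18275}{9239} + \frac{U{\left(-43 \right)}}{-13084}\right) = 49065 + \left(- \frac{18275}{9239} + \frac{6 - 3 \sqrt{28 - 43}}{-13084}\right) = 49065 + \left(\left(-18275\right) \frac{1}{9239} + \left(6 - 3 \sqrt{-15}\right) \left(- \frac{1}{13084}\right)\right) = 49065 - \left(\frac{18275}{9239} - \left(6 - 3 i \sqrt{15}\right) \left(- \frac{1}{13084}\right)\right) = 49065 - \left(\frac{119582767}{60441538} - \frac{3 i \sqrt{15}}{13084}\right) = \frac{2965444479203}{60441538} + \frac{3 i \sqrt{15}}{13084}$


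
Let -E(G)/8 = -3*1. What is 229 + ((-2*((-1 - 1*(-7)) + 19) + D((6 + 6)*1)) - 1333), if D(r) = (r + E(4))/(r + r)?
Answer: -2305/2 ≈ -1152.5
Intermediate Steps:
E(G) = 24 (E(G) = -(-24) = -8*(-3) = 24)
D(r) = (24 + r)/(2*r) (D(r) = (r + 24)/(r + r) = (24 + r)/((2*r)) = (24 + r)*(1/(2*r)) = (24 + r)/(2*r))
229 + ((-2*((-1 - 1*(-7)) + 19) + D((6 + 6)*1)) - 1333) = 229 + ((-2*((-1 - 1*(-7)) + 19) + (24 + (6 + 6)*1)/(2*(((6 + 6)*1)))) - 1333) = 229 + ((-2*((-1 + 7) + 19) + (24 + 12*1)/(2*((12*1)))) - 1333) = 229 + ((-2*(6 + 19) + (1/2)*(24 + 12)/12) - 1333) = 229 + ((-2*25 + (1/2)*(1/12)*36) - 1333) = 229 + ((-50 + 3/2) - 1333) = 229 + (-97/2 - 1333) = 229 - 2763/2 = -2305/2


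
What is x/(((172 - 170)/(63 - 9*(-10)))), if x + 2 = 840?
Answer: 64107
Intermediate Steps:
x = 838 (x = -2 + 840 = 838)
x/(((172 - 170)/(63 - 9*(-10)))) = 838/(((172 - 170)/(63 - 9*(-10)))) = 838/((2/(63 + 90))) = 838/((2/153)) = 838/((2*(1/153))) = 838/(2/153) = 838*(153/2) = 64107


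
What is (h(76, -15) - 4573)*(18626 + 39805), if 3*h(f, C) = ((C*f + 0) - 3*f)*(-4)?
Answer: -160626819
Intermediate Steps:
h(f, C) = 4*f - 4*C*f/3 (h(f, C) = (((C*f + 0) - 3*f)*(-4))/3 = ((C*f - 3*f)*(-4))/3 = ((-3*f + C*f)*(-4))/3 = (12*f - 4*C*f)/3 = 4*f - 4*C*f/3)
(h(76, -15) - 4573)*(18626 + 39805) = ((4/3)*76*(3 - 1*(-15)) - 4573)*(18626 + 39805) = ((4/3)*76*(3 + 15) - 4573)*58431 = ((4/3)*76*18 - 4573)*58431 = (1824 - 4573)*58431 = -2749*58431 = -160626819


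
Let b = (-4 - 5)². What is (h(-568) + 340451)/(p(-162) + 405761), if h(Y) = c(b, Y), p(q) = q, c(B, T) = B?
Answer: 340532/405599 ≈ 0.83958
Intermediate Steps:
b = 81 (b = (-9)² = 81)
h(Y) = 81
(h(-568) + 340451)/(p(-162) + 405761) = (81 + 340451)/(-162 + 405761) = 340532/405599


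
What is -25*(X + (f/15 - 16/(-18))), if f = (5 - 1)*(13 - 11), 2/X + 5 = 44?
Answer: -4310/117 ≈ -36.838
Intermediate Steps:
X = 2/39 (X = 2/(-5 + 44) = 2/39 ≈ 0.051282)
f = 8 (f = 4*2 = 8)
-25*(X + (f/15 - 16/(-18))) = -25*(2/39 + (8/15 - 16/(-18))) = -25*(2/39 + (8*(1/15) - 16*(-1/18))) = -25*(2/39 + (8/15 + 8/9)) = -25*(2/39 + 64/45) = -25*862/585 = -4310/117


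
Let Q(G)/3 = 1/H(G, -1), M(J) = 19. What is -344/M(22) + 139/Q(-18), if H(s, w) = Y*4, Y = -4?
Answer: -43288/57 ≈ -759.44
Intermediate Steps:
H(s, w) = -16 (H(s, w) = -4*4 = -16)
Q(G) = -3/16 (Q(G) = 3/(-16) = 3*(-1/16) = -3/16)
-344/M(22) + 139/Q(-18) = -344/19 + 139/(-3/16) = -344*1/19 + 139*(-16/3) = -344/19 - 2224/3 = -43288/57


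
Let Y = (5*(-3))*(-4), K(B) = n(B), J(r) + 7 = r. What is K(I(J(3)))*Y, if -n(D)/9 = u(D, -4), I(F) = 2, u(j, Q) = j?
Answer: -1080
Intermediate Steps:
J(r) = -7 + r
n(D) = -9*D
K(B) = -9*B
Y = 60 (Y = -15*(-4) = 60)
K(I(J(3)))*Y = -9*2*60 = -18*60 = -1080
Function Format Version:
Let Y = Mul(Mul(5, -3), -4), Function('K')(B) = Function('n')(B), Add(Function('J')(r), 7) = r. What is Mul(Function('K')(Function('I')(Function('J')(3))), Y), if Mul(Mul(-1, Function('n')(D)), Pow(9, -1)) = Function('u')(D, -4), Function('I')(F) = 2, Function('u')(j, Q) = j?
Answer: -1080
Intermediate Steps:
Function('J')(r) = Add(-7, r)
Function('n')(D) = Mul(-9, D)
Function('K')(B) = Mul(-9, B)
Y = 60 (Y = Mul(-15, -4) = 60)
Mul(Function('K')(Function('I')(Function('J')(3))), Y) = Mul(Mul(-9, 2), 60) = Mul(-18, 60) = -1080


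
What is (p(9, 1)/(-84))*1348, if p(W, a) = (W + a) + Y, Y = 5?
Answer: -1685/7 ≈ -240.71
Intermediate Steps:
p(W, a) = 5 + W + a (p(W, a) = (W + a) + 5 = 5 + W + a)
(p(9, 1)/(-84))*1348 = ((5 + 9 + 1)/(-84))*1348 = (15*(-1/84))*1348 = -5/28*1348 = -1685/7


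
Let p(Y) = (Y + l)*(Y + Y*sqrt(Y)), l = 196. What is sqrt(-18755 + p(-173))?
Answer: sqrt(-22734 - 3979*I*sqrt(173)) ≈ 131.01 - 199.74*I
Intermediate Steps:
p(Y) = (196 + Y)*(Y + Y**(3/2)) (p(Y) = (Y + 196)*(Y + Y*sqrt(Y)) = (196 + Y)*(Y + Y**(3/2)))
sqrt(-18755 + p(-173)) = sqrt(-18755 + ((-173)**2 + (-173)**(5/2) + 196*(-173) + 196*(-173)**(3/2))) = sqrt(-18755 + (29929 + 29929*I*sqrt(173) - 33908 + 196*(-173*I*sqrt(173)))) = sqrt(-18755 + (29929 + 29929*I*sqrt(173) - 33908 - 33908*I*sqrt(173))) = sqrt(-18755 + (-3979 - 3979*I*sqrt(173))) = sqrt(-22734 - 3979*I*sqrt(173))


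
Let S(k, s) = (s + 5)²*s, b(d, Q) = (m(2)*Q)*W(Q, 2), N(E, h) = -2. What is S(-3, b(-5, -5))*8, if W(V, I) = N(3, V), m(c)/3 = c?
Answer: 2028000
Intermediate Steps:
m(c) = 3*c
W(V, I) = -2
b(d, Q) = -12*Q (b(d, Q) = ((3*2)*Q)*(-2) = (6*Q)*(-2) = -12*Q)
S(k, s) = s*(5 + s)² (S(k, s) = (5 + s)²*s = s*(5 + s)²)
S(-3, b(-5, -5))*8 = ((-12*(-5))*(5 - 12*(-5))²)*8 = (60*(5 + 60)²)*8 = (60*65²)*8 = (60*4225)*8 = 253500*8 = 2028000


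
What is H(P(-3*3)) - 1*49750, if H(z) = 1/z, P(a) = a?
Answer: -447751/9 ≈ -49750.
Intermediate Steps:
H(P(-3*3)) - 1*49750 = 1/(-3*3) - 1*49750 = 1/(-9) - 49750 = -⅑ - 49750 = -447751/9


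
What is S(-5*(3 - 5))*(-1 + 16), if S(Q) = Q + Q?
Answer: 300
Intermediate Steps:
S(Q) = 2*Q
S(-5*(3 - 5))*(-1 + 16) = (2*(-5*(3 - 5)))*(-1 + 16) = (2*(-5*(-2)))*15 = (2*10)*15 = 20*15 = 300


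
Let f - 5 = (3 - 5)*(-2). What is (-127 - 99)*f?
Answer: -2034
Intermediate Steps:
f = 9 (f = 5 + (3 - 5)*(-2) = 5 - 2*(-2) = 5 + 4 = 9)
(-127 - 99)*f = (-127 - 99)*9 = -226*9 = -2034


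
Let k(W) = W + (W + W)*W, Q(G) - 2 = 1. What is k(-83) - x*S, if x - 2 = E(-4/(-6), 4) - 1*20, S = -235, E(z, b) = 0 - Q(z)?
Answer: 8760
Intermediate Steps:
Q(G) = 3 (Q(G) = 2 + 1 = 3)
E(z, b) = -3 (E(z, b) = 0 - 1*3 = 0 - 3 = -3)
k(W) = W + 2*W**2 (k(W) = W + (2*W)*W = W + 2*W**2)
x = -21 (x = 2 + (-3 - 1*20) = 2 + (-3 - 20) = 2 - 23 = -21)
k(-83) - x*S = -83*(1 + 2*(-83)) - (-21)*(-235) = -83*(1 - 166) - 1*4935 = -83*(-165) - 4935 = 13695 - 4935 = 8760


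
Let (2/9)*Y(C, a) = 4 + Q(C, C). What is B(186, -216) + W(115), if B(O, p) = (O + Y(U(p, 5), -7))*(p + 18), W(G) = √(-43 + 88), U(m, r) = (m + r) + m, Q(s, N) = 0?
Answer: -40392 + 3*√5 ≈ -40385.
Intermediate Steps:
U(m, r) = r + 2*m
W(G) = 3*√5 (W(G) = √45 = 3*√5)
Y(C, a) = 18 (Y(C, a) = 9*(4 + 0)/2 = (9/2)*4 = 18)
B(O, p) = (18 + O)*(18 + p) (B(O, p) = (O + 18)*(p + 18) = (18 + O)*(18 + p))
B(186, -216) + W(115) = (324 + 18*186 + 18*(-216) + 186*(-216)) + 3*√5 = (324 + 3348 - 3888 - 40176) + 3*√5 = -40392 + 3*√5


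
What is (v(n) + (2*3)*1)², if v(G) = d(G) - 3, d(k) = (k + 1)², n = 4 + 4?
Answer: 7056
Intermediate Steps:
n = 8
d(k) = (1 + k)²
v(G) = -3 + (1 + G)² (v(G) = (1 + G)² - 3 = -3 + (1 + G)²)
(v(n) + (2*3)*1)² = ((-3 + (1 + 8)²) + (2*3)*1)² = ((-3 + 9²) + 6*1)² = ((-3 + 81) + 6)² = (78 + 6)² = 84² = 7056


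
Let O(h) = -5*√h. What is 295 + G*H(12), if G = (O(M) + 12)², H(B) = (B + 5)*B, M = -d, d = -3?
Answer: 44971 - 24480*√3 ≈ 2570.4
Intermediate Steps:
M = 3 (M = -1*(-3) = 3)
H(B) = B*(5 + B) (H(B) = (5 + B)*B = B*(5 + B))
G = (12 - 5*√3)² (G = (-5*√3 + 12)² = (12 - 5*√3)² ≈ 11.154)
295 + G*H(12) = 295 + (219 - 120*√3)*(12*(5 + 12)) = 295 + (219 - 120*√3)*(12*17) = 295 + (219 - 120*√3)*204 = 295 + (44676 - 24480*√3) = 44971 - 24480*√3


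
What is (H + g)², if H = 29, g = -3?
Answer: 676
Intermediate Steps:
(H + g)² = (29 - 3)² = 26² = 676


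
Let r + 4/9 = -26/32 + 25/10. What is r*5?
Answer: 895/144 ≈ 6.2153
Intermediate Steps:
r = 179/144 (r = -4/9 + (-26/32 + 25/10) = -4/9 + (-26*1/32 + 25*(⅒)) = -4/9 + (-13/16 + 5/2) = -4/9 + 27/16 = 179/144 ≈ 1.2431)
r*5 = (179/144)*5 = 895/144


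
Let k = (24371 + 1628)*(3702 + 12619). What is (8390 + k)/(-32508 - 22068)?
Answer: -141446023/18192 ≈ -7775.2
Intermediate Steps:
k = 424329679 (k = 25999*16321 = 424329679)
(8390 + k)/(-32508 - 22068) = (8390 + 424329679)/(-32508 - 22068) = 424338069/(-54576) = 424338069*(-1/54576) = -141446023/18192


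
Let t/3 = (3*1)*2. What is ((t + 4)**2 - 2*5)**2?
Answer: 224676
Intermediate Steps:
t = 18 (t = 3*((3*1)*2) = 3*(3*2) = 3*6 = 18)
((t + 4)**2 - 2*5)**2 = ((18 + 4)**2 - 2*5)**2 = (22**2 - 10)**2 = (484 - 10)**2 = 474**2 = 224676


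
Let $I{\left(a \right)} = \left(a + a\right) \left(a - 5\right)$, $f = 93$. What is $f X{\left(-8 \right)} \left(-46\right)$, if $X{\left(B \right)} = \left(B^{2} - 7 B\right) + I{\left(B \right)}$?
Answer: $-1403184$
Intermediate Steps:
$I{\left(a \right)} = 2 a \left(-5 + a\right)$
$X{\left(B \right)} = B^{2} - 7 B + 2 B \left(-5 + B\right)$ ($X{\left(B \right)} = \left(B^{2} - 7 B\right) + 2 B \left(-5 + B\right) = B^{2} - 7 B + 2 B \left(-5 + B\right)$)
$f X{\left(-8 \right)} \left(-46\right) = 93 \left(- 8 \left(-17 + 3 \left(-8\right)\right)\right) \left(-46\right) = 93 \left(- 8 \left(-17 - 24\right)\right) \left(-46\right) = 93 \left(\left(-8\right) \left(-41\right)\right) \left(-46\right) = 93 \cdot 328 \left(-46\right) = 30504 \left(-46\right) = -1403184$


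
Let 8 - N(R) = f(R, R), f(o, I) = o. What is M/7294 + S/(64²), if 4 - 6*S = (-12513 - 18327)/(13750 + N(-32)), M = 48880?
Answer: 14791257035/2207106048 ≈ 6.7017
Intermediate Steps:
N(R) = 8 - R
S = 4300/4137 (S = ⅔ - (-12513 - 18327)/(6*(13750 + (8 - 1*(-32)))) = ⅔ - (-5140)/(13750 + (8 + 32)) = ⅔ - (-5140)/(13750 + 40) = ⅔ - (-5140)/13790 = ⅔ - ⅙*(-3084/1379) = ⅔ + 514/1379 = 4300/4137 ≈ 1.0394)
M/7294 + S/(64²) = 48880/7294 + 4300/(4137*(64²)) = 48880*(1/7294) + (4300/4137)/4096 = 24440/3647 + (4300/4137)*(1/4096) = 24440/3647 + 1075/4236288 = 14791257035/2207106048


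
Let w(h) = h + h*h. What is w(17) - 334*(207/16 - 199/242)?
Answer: -3620777/968 ≈ -3740.5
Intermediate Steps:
w(h) = h + h²
w(17) - 334*(207/16 - 199/242) = 17*(1 + 17) - 334*(207/16 - 199/242) = 17*18 - 334*(207*(1/16) - 199*1/242) = 306 - 334*(207/16 - 199/242) = 306 - 334*23455/1936 = 306 - 3916985/968 = -3620777/968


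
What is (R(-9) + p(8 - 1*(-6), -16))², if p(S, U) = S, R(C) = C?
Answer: 25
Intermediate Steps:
(R(-9) + p(8 - 1*(-6), -16))² = (-9 + (8 - 1*(-6)))² = (-9 + (8 + 6))² = (-9 + 14)² = 5² = 25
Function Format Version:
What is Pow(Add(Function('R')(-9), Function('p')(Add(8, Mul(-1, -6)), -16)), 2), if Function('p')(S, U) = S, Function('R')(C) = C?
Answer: 25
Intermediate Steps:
Pow(Add(Function('R')(-9), Function('p')(Add(8, Mul(-1, -6)), -16)), 2) = Pow(Add(-9, Add(8, Mul(-1, -6))), 2) = Pow(Add(-9, Add(8, 6)), 2) = Pow(Add(-9, 14), 2) = Pow(5, 2) = 25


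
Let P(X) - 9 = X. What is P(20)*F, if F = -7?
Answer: -203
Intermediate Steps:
P(X) = 9 + X
P(20)*F = (9 + 20)*(-7) = 29*(-7) = -203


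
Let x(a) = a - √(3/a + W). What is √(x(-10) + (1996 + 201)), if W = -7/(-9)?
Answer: √(1968300 - 30*√430)/30 ≈ 46.758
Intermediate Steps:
W = 7/9 (W = -7*(-⅑) = 7/9 ≈ 0.77778)
x(a) = a - √(7/9 + 3/a) (x(a) = a - √(3/a + 7/9) = a - √(7/9 + 3/a))
√(x(-10) + (1996 + 201)) = √((-10 - √(7 + 27/(-10))/3) + (1996 + 201)) = √((-10 - √(7 + 27*(-⅒))/3) + 2197) = √((-10 - √(7 - 27/10)/3) + 2197) = √((-10 - √430/30) + 2197) = √(2187 - √430/30)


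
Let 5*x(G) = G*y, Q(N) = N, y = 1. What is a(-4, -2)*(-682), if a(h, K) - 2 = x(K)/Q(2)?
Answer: -6138/5 ≈ -1227.6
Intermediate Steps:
x(G) = G/5 (x(G) = (G*1)/5 = G/5)
a(h, K) = 2 + K/10 (a(h, K) = 2 + (K/5)/2 = 2 + (K/5)*(½) = 2 + K/10)
a(-4, -2)*(-682) = (2 + (⅒)*(-2))*(-682) = (2 - ⅕)*(-682) = (9/5)*(-682) = -6138/5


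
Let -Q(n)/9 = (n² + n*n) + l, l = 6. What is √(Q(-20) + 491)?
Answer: I*√6763 ≈ 82.237*I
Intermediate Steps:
Q(n) = -54 - 18*n² (Q(n) = -9*((n² + n*n) + 6) = -9*((n² + n²) + 6) = -9*(2*n² + 6) = -9*(6 + 2*n²) = -54 - 18*n²)
√(Q(-20) + 491) = √((-54 - 18*(-20)²) + 491) = √((-54 - 18*400) + 491) = √((-54 - 7200) + 491) = √(-7254 + 491) = √(-6763) = I*√6763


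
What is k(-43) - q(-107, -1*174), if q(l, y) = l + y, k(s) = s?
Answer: 238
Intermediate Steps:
k(-43) - q(-107, -1*174) = -43 - (-107 - 1*174) = -43 - (-107 - 174) = -43 - 1*(-281) = -43 + 281 = 238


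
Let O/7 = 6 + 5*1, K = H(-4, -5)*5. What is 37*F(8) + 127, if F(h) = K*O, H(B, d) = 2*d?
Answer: -142323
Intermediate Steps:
K = -50 (K = (2*(-5))*5 = -10*5 = -50)
O = 77 (O = 7*(6 + 5*1) = 7*(6 + 5) = 7*11 = 77)
F(h) = -3850 (F(h) = -50*77 = -3850)
37*F(8) + 127 = 37*(-3850) + 127 = -142450 + 127 = -142323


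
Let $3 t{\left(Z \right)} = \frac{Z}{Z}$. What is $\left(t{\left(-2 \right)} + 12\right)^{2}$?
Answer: $\frac{1369}{9} \approx 152.11$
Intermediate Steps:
$t{\left(Z \right)} = \frac{1}{3}$ ($t{\left(Z \right)} = \frac{Z \frac{1}{Z}}{3} = \frac{1}{3} \cdot 1 = \frac{1}{3}$)
$\left(t{\left(-2 \right)} + 12\right)^{2} = \left(\frac{1}{3} + 12\right)^{2} = \left(\frac{37}{3}\right)^{2} = \frac{1369}{9}$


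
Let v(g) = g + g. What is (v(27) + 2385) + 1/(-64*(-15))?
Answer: 2341441/960 ≈ 2439.0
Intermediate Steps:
v(g) = 2*g
(v(27) + 2385) + 1/(-64*(-15)) = (2*27 + 2385) + 1/(-64*(-15)) = (54 + 2385) + 1/960 = 2439 + 1/960 = 2341441/960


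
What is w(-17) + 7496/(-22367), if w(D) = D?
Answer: -387735/22367 ≈ -17.335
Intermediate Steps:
w(-17) + 7496/(-22367) = -17 + 7496/(-22367) = -17 + 7496*(-1/22367) = -17 - 7496/22367 = -387735/22367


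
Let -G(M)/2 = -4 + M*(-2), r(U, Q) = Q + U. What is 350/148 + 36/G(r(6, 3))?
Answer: 2591/814 ≈ 3.1830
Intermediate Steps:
G(M) = 8 + 4*M (G(M) = -2*(-4 + M*(-2)) = -2*(-4 - 2*M) = 8 + 4*M)
350/148 + 36/G(r(6, 3)) = 350/148 + 36/(8 + 4*(3 + 6)) = 350*(1/148) + 36/(8 + 4*9) = 175/74 + 36/(8 + 36) = 175/74 + 36/44 = 175/74 + 36*(1/44) = 175/74 + 9/11 = 2591/814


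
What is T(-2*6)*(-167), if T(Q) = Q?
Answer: 2004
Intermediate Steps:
T(-2*6)*(-167) = -2*6*(-167) = -12*(-167) = 2004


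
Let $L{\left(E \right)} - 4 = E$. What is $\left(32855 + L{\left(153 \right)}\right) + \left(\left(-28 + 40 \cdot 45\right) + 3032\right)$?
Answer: $37816$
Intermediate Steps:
$L{\left(E \right)} = 4 + E$
$\left(32855 + L{\left(153 \right)}\right) + \left(\left(-28 + 40 \cdot 45\right) + 3032\right) = \left(32855 + \left(4 + 153\right)\right) + \left(\left(-28 + 40 \cdot 45\right) + 3032\right) = \left(32855 + 157\right) + \left(\left(-28 + 1800\right) + 3032\right) = 33012 + \left(1772 + 3032\right) = 33012 + 4804 = 37816$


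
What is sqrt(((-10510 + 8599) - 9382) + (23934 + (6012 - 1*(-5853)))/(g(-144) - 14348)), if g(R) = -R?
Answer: I*sqrt(569728018621)/7102 ≈ 106.28*I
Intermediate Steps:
sqrt(((-10510 + 8599) - 9382) + (23934 + (6012 - 1*(-5853)))/(g(-144) - 14348)) = sqrt(((-10510 + 8599) - 9382) + (23934 + (6012 - 1*(-5853)))/(-1*(-144) - 14348)) = sqrt((-1911 - 9382) + (23934 + (6012 + 5853))/(144 - 14348)) = sqrt(-11293 + (23934 + 11865)/(-14204)) = sqrt(-11293 + 35799*(-1/14204)) = sqrt(-11293 - 35799/14204) = sqrt(-160441571/14204) = I*sqrt(569728018621)/7102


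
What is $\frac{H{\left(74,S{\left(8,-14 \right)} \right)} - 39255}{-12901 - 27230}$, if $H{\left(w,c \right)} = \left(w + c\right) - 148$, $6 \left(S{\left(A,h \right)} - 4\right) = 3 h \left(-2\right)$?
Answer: $\frac{39311}{40131} \approx 0.97957$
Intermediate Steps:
$S{\left(A,h \right)} = 4 - h$ ($S{\left(A,h \right)} = 4 + \frac{3 h \left(-2\right)}{6} = 4 + \frac{\left(-6\right) h}{6} = 4 - h$)
$H{\left(w,c \right)} = -148 + c + w$ ($H{\left(w,c \right)} = \left(c + w\right) - 148 = -148 + c + w$)
$\frac{H{\left(74,S{\left(8,-14 \right)} \right)} - 39255}{-12901 - 27230} = \frac{\left(-148 + \left(4 - -14\right) + 74\right) - 39255}{-12901 - 27230} = \frac{\left(-148 + \left(4 + 14\right) + 74\right) - 39255}{-40131} = \left(\left(-148 + 18 + 74\right) - 39255\right) \left(- \frac{1}{40131}\right) = \left(-56 - 39255\right) \left(- \frac{1}{40131}\right) = \left(-39311\right) \left(- \frac{1}{40131}\right) = \frac{39311}{40131}$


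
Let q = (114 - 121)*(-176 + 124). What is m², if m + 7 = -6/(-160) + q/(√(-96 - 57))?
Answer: -800506303/979200 + 50687*I*√17/510 ≈ -817.51 + 409.78*I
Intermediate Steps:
q = 364 (q = -7*(-52) = 364)
m = -557/80 - 364*I*√17/51 (m = -7 + (-6/(-160) + 364/(√(-96 - 57))) = -7 + (-6*(-1/160) + 364/(√(-153))) = -7 + (3/80 + 364/((3*I*√17))) = -7 + (3/80 + 364*(-I*√17/51)) = -7 + (3/80 - 364*I*√17/51) = -557/80 - 364*I*√17/51 ≈ -6.9625 - 29.428*I)
m² = (-557/80 - 364*I*√17/51)²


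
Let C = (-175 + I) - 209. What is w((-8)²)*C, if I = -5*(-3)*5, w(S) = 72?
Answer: -22248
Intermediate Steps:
I = 75 (I = 15*5 = 75)
C = -309 (C = (-175 + 75) - 209 = -100 - 209 = -309)
w((-8)²)*C = 72*(-309) = -22248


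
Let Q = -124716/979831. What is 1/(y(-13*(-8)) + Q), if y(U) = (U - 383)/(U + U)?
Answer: -203804848/299313777 ≈ -0.68091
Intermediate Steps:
y(U) = (-383 + U)/(2*U) (y(U) = (-383 + U)/((2*U)) = (-383 + U)*(1/(2*U)) = (-383 + U)/(2*U))
Q = -124716/979831 (Q = -124716*1/979831 = -124716/979831 ≈ -0.12728)
1/(y(-13*(-8)) + Q) = 1/((-383 - 13*(-8))/(2*((-13*(-8)))) - 124716/979831) = 1/((½)*(-383 + 104)/104 - 124716/979831) = 1/((½)*(1/104)*(-279) - 124716/979831) = 1/(-279/208 - 124716/979831) = 1/(-299313777/203804848) = -203804848/299313777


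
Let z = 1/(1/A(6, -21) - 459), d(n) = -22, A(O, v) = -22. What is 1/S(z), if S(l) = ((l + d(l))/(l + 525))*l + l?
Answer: -53544423347/111754566 ≈ -479.13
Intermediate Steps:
z = -22/10099 (z = 1/(1/(-22) - 459) = 1/(-1/22 - 459) = 1/(-10099/22) = -22/10099 ≈ -0.0021784)
S(l) = l + l*(-22 + l)/(525 + l) (S(l) = ((l - 22)/(l + 525))*l + l = ((-22 + l)/(525 + l))*l + l = l*(-22 + l)/(525 + l) + l = l + l*(-22 + l)/(525 + l))
1/S(z) = 1/(-22*(503 + 2*(-22/10099))/(10099*(525 - 22/10099))) = 1/(-22*(503 - 44/10099)/(10099*5301953/10099)) = 1/(-22/10099*10099/5301953*5079753/10099) = 1/(-111754566/53544423347) = -53544423347/111754566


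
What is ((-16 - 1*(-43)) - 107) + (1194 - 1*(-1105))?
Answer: 2219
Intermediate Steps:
((-16 - 1*(-43)) - 107) + (1194 - 1*(-1105)) = ((-16 + 43) - 107) + (1194 + 1105) = (27 - 107) + 2299 = -80 + 2299 = 2219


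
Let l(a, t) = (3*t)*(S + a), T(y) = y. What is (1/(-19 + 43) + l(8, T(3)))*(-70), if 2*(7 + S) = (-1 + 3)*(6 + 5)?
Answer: -90755/12 ≈ -7562.9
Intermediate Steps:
S = 4 (S = -7 + ((-1 + 3)*(6 + 5))/2 = -7 + (2*11)/2 = -7 + (½)*22 = -7 + 11 = 4)
l(a, t) = 3*t*(4 + a) (l(a, t) = (3*t)*(4 + a) = 3*t*(4 + a))
(1/(-19 + 43) + l(8, T(3)))*(-70) = (1/(-19 + 43) + 3*3*(4 + 8))*(-70) = (1/24 + 3*3*12)*(-70) = (1/24 + 108)*(-70) = (2593/24)*(-70) = -90755/12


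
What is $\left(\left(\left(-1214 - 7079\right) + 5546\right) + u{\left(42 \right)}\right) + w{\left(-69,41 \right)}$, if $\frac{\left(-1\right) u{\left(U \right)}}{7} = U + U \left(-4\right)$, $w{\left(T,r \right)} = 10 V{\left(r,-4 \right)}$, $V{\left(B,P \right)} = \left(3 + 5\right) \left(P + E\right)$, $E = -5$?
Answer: $-2585$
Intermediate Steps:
$V{\left(B,P \right)} = -40 + 8 P$ ($V{\left(B,P \right)} = \left(3 + 5\right) \left(P - 5\right) = 8 \left(-5 + P\right) = -40 + 8 P$)
$w{\left(T,r \right)} = -720$ ($w{\left(T,r \right)} = 10 \left(-40 + 8 \left(-4\right)\right) = 10 \left(-40 - 32\right) = 10 \left(-72\right) = -720$)
$u{\left(U \right)} = 21 U$ ($u{\left(U \right)} = - 7 \left(U + U \left(-4\right)\right) = - 7 \left(U - 4 U\right) = - 7 \left(- 3 U\right) = 21 U$)
$\left(\left(\left(-1214 - 7079\right) + 5546\right) + u{\left(42 \right)}\right) + w{\left(-69,41 \right)} = \left(\left(\left(-1214 - 7079\right) + 5546\right) + 21 \cdot 42\right) - 720 = \left(\left(-8293 + 5546\right) + 882\right) - 720 = \left(-2747 + 882\right) - 720 = -1865 - 720 = -2585$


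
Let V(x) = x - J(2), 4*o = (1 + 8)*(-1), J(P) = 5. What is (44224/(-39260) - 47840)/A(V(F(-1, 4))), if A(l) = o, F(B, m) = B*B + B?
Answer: 1878242624/88335 ≈ 21263.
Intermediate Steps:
F(B, m) = B + B² (F(B, m) = B² + B = B + B²)
o = -9/4 (o = ((1 + 8)*(-1))/4 = (9*(-1))/4 = (¼)*(-9) = -9/4 ≈ -2.2500)
V(x) = -5 + x (V(x) = x - 1*5 = x - 5 = -5 + x)
A(l) = -9/4
(44224/(-39260) - 47840)/A(V(F(-1, 4))) = (44224/(-39260) - 47840)/(-9/4) = (44224*(-1/39260) - 47840)*(-4/9) = (-11056/9815 - 47840)*(-4/9) = -469560656/9815*(-4/9) = 1878242624/88335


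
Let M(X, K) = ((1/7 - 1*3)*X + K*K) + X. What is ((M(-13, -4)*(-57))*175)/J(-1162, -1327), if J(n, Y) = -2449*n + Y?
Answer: -133475/948137 ≈ -0.14078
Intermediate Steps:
J(n, Y) = Y - 2449*n
M(X, K) = K**2 - 13*X/7 (M(X, K) = ((1*(1/7) - 3)*X + K**2) + X = ((1/7 - 3)*X + K**2) + X = (-20*X/7 + K**2) + X = (K**2 - 20*X/7) + X = K**2 - 13*X/7)
((M(-13, -4)*(-57))*175)/J(-1162, -1327) = ((((-4)**2 - 13/7*(-13))*(-57))*175)/(-1327 - 2449*(-1162)) = (((16 + 169/7)*(-57))*175)/(-1327 + 2845738) = (((281/7)*(-57))*175)/2844411 = -16017/7*175*(1/2844411) = -400425*1/2844411 = -133475/948137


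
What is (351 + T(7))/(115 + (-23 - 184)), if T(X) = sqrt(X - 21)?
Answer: -351/92 - I*sqrt(14)/92 ≈ -3.8152 - 0.04067*I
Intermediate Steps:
T(X) = sqrt(-21 + X)
(351 + T(7))/(115 + (-23 - 184)) = (351 + sqrt(-21 + 7))/(115 + (-23 - 184)) = (351 + sqrt(-14))/(115 - 207) = (351 + I*sqrt(14))/(-92) = (351 + I*sqrt(14))*(-1/92) = -351/92 - I*sqrt(14)/92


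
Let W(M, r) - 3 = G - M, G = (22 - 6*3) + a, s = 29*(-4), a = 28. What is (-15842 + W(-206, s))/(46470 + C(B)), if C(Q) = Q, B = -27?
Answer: -15601/46443 ≈ -0.33592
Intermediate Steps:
s = -116
G = 32 (G = (22 - 6*3) + 28 = (22 - 18) + 28 = 4 + 28 = 32)
W(M, r) = 35 - M (W(M, r) = 3 + (32 - M) = 35 - M)
(-15842 + W(-206, s))/(46470 + C(B)) = (-15842 + (35 - 1*(-206)))/(46470 - 27) = (-15842 + (35 + 206))/46443 = (-15842 + 241)*(1/46443) = -15601*1/46443 = -15601/46443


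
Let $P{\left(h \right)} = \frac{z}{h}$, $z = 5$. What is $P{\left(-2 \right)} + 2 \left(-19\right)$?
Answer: $- \frac{81}{2} \approx -40.5$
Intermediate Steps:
$P{\left(h \right)} = \frac{5}{h}$
$P{\left(-2 \right)} + 2 \left(-19\right) = \frac{5}{-2} + 2 \left(-19\right) = 5 \left(- \frac{1}{2}\right) - 38 = - \frac{5}{2} - 38 = - \frac{81}{2}$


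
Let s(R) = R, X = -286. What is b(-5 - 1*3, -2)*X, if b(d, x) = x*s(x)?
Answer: -1144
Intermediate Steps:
b(d, x) = x**2 (b(d, x) = x*x = x**2)
b(-5 - 1*3, -2)*X = (-2)**2*(-286) = 4*(-286) = -1144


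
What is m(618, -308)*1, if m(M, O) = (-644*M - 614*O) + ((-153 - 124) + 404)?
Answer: -208753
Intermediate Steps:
m(M, O) = 127 - 644*M - 614*O (m(M, O) = (-644*M - 614*O) + (-277 + 404) = (-644*M - 614*O) + 127 = 127 - 644*M - 614*O)
m(618, -308)*1 = (127 - 644*618 - 614*(-308))*1 = (127 - 397992 + 189112)*1 = -208753*1 = -208753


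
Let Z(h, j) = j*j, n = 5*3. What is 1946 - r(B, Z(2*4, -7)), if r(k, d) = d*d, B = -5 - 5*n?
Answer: -455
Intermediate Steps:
n = 15
B = -80 (B = -5 - 5*15 = -5 - 75 = -80)
Z(h, j) = j²
r(k, d) = d²
1946 - r(B, Z(2*4, -7)) = 1946 - ((-7)²)² = 1946 - 1*49² = 1946 - 1*2401 = 1946 - 2401 = -455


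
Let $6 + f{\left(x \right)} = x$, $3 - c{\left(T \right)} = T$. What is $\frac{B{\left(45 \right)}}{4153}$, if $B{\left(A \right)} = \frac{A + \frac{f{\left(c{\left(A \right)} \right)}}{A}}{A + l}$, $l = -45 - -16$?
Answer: $\frac{659}{996720} \approx 0.00066117$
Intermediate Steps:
$c{\left(T \right)} = 3 - T$
$f{\left(x \right)} = -6 + x$
$l = -29$ ($l = -45 + 16 = -29$)
$B{\left(A \right)} = \frac{A + \frac{-3 - A}{A}}{-29 + A}$ ($B{\left(A \right)} = \frac{A + \frac{-6 - \left(-3 + A\right)}{A}}{A - 29} = \frac{A + \frac{-3 - A}{A}}{-29 + A}$)
$\frac{B{\left(45 \right)}}{4153} = \frac{\frac{1}{45} \frac{1}{-29 + 45} \left(-3 + 45^{2} - 45\right)}{4153} = \frac{-3 + 2025 - 45}{45 \cdot 16} \cdot \frac{1}{4153} = \frac{1}{45} \cdot \frac{1}{16} \cdot 1977 \cdot \frac{1}{4153} = \frac{659}{240} \cdot \frac{1}{4153} = \frac{659}{996720}$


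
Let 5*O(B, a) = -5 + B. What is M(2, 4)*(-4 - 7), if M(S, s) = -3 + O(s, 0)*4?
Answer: 209/5 ≈ 41.800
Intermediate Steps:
O(B, a) = -1 + B/5 (O(B, a) = (-5 + B)/5 = -1 + B/5)
M(S, s) = -7 + 4*s/5 (M(S, s) = -3 + (-1 + s/5)*4 = -3 + (-4 + 4*s/5) = -7 + 4*s/5)
M(2, 4)*(-4 - 7) = (-7 + (⅘)*4)*(-4 - 7) = (-7 + 16/5)*(-11) = -19/5*(-11) = 209/5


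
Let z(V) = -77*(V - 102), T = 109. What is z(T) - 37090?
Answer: -37629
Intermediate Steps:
z(V) = 7854 - 77*V (z(V) = -77*(-102 + V) = 7854 - 77*V)
z(T) - 37090 = (7854 - 77*109) - 37090 = (7854 - 8393) - 37090 = -539 - 37090 = -37629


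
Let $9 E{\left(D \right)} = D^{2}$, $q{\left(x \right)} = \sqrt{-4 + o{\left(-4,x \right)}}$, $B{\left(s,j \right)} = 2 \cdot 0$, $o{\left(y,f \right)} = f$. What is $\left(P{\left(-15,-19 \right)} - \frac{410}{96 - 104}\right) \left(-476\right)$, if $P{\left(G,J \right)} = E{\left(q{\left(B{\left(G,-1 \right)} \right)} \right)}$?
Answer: $- \frac{217651}{9} \approx -24183.0$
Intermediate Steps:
$B{\left(s,j \right)} = 0$
$q{\left(x \right)} = \sqrt{-4 + x}$
$E{\left(D \right)} = \frac{D^{2}}{9}$
$P{\left(G,J \right)} = - \frac{4}{9}$ ($P{\left(G,J \right)} = \frac{\left(\sqrt{-4 + 0}\right)^{2}}{9} = \frac{\left(\sqrt{-4}\right)^{2}}{9} = \frac{\left(2 i\right)^{2}}{9} = \frac{1}{9} \left(-4\right) = - \frac{4}{9}$)
$\left(P{\left(-15,-19 \right)} - \frac{410}{96 - 104}\right) \left(-476\right) = \left(- \frac{4}{9} - \frac{410}{96 - 104}\right) \left(-476\right) = \left(- \frac{4}{9} - \frac{410}{-8}\right) \left(-476\right) = \left(- \frac{4}{9} - - \frac{205}{4}\right) \left(-476\right) = \left(- \frac{4}{9} + \frac{205}{4}\right) \left(-476\right) = \frac{1829}{36} \left(-476\right) = - \frac{217651}{9}$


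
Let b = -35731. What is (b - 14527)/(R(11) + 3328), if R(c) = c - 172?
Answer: -50258/3167 ≈ -15.869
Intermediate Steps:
R(c) = -172 + c
(b - 14527)/(R(11) + 3328) = (-35731 - 14527)/((-172 + 11) + 3328) = -50258/(-161 + 3328) = -50258/3167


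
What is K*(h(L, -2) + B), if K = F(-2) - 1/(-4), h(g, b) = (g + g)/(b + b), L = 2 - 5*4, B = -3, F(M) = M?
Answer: -21/2 ≈ -10.500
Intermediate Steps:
L = -18 (L = 2 - 20 = -18)
h(g, b) = g/b (h(g, b) = (2*g)/((2*b)) = (2*g)*(1/(2*b)) = g/b)
K = -7/4 (K = -2 - 1/(-4) = -2 - 1*(-¼) = -2 + ¼ = -7/4 ≈ -1.7500)
K*(h(L, -2) + B) = -7*(-18/(-2) - 3)/4 = -7*(-18*(-½) - 3)/4 = -7*(9 - 3)/4 = -7/4*6 = -21/2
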